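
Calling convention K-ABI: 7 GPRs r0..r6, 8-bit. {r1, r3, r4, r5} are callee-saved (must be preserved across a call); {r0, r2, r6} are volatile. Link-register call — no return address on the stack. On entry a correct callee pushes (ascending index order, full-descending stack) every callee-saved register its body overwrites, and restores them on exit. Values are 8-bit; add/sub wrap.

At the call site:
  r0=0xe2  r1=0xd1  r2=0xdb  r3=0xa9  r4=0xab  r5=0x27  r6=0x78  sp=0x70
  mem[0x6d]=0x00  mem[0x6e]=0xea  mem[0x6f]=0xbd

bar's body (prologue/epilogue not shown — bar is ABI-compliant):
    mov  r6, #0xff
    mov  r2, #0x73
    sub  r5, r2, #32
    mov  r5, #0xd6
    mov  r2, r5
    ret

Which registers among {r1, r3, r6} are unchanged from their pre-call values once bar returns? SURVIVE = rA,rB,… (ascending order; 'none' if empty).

prologue: push r5 -> mem[0x6f]=0x27, sp=0x6f
body[0] mov  r6, #0xff -> r6=0xff
body[1] mov  r2, #0x73 -> r2=0x73
body[2] sub  r5, r2, #32 -> r5=0x53
body[3] mov  r5, #0xd6 -> r5=0xd6
body[4] mov  r2, r5 -> r2=0xd6
epilogue: pop r5=0x27, sp=0x70
r1: callee-saved, written=False
r3: callee-saved, written=False
r6: caller-saved, written=True

SURVIVE = r1,r3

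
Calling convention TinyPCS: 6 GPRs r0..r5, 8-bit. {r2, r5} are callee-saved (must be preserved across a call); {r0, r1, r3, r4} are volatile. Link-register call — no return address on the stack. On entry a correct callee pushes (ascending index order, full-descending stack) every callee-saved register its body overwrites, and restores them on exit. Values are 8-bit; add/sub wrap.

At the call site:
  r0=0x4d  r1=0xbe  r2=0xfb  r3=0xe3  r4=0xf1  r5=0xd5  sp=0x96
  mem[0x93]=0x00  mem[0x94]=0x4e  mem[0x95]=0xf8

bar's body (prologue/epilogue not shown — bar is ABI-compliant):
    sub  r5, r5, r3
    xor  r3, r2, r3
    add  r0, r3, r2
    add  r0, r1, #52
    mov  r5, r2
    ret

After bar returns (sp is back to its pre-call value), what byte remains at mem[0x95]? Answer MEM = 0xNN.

prologue: push r5 → mem[0x95]=0xd5, sp=0x95
body[0] sub  r5, r5, r3 → r5=0xf2
body[1] xor  r3, r2, r3 → r3=0x18
body[2] add  r0, r3, r2 → r0=0x13
body[3] add  r0, r1, #52 → r0=0xf2
body[4] mov  r5, r2 → r5=0xfb
epilogue: pop r5=0xd5, sp=0x96
prologue pushed ['r5'] at ['0x95']

MEM = 0xd5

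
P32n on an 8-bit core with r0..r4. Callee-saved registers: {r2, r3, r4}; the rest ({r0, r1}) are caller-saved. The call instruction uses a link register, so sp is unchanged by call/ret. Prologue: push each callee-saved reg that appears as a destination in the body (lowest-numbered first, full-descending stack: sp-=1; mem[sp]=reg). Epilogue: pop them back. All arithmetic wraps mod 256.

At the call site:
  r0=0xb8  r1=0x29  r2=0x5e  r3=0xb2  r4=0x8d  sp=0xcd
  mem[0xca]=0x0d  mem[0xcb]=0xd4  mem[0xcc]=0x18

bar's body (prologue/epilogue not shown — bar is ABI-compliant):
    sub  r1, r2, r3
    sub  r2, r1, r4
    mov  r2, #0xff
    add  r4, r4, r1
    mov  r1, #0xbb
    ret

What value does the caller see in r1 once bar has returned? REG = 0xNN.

REG = 0xbb

prologue: push r2 → mem[0xcc]=0x5e, sp=0xcc
prologue: push r4 → mem[0xcb]=0x8d, sp=0xcb
body[0] sub  r1, r2, r3 → r1=0xac
body[1] sub  r2, r1, r4 → r2=0x1f
body[2] mov  r2, #0xff → r2=0xff
body[3] add  r4, r4, r1 → r4=0x39
body[4] mov  r1, #0xbb → r1=0xbb
epilogue: pop r4=0x8d, sp=0xcc
epilogue: pop r2=0x5e, sp=0xcd
r1 is caller-saved → body value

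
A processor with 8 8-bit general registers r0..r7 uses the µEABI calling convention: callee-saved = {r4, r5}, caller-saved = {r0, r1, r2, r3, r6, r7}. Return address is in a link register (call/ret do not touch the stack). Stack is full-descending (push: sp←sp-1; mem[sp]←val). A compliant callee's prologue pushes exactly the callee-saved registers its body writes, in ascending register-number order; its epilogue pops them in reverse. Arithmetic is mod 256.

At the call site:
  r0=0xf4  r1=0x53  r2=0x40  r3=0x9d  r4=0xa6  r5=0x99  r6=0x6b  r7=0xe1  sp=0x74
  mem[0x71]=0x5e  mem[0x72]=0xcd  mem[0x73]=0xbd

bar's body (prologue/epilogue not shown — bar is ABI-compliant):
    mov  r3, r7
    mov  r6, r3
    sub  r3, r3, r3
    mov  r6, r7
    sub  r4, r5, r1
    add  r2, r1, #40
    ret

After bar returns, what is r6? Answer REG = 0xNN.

prologue: push r4 -> mem[0x73]=0xa6, sp=0x73
body[0] mov  r3, r7 -> r3=0xe1
body[1] mov  r6, r3 -> r6=0xe1
body[2] sub  r3, r3, r3 -> r3=0x00
body[3] mov  r6, r7 -> r6=0xe1
body[4] sub  r4, r5, r1 -> r4=0x46
body[5] add  r2, r1, #40 -> r2=0x7b
epilogue: pop r4=0xa6, sp=0x74
r6 is caller-saved -> body value

REG = 0xe1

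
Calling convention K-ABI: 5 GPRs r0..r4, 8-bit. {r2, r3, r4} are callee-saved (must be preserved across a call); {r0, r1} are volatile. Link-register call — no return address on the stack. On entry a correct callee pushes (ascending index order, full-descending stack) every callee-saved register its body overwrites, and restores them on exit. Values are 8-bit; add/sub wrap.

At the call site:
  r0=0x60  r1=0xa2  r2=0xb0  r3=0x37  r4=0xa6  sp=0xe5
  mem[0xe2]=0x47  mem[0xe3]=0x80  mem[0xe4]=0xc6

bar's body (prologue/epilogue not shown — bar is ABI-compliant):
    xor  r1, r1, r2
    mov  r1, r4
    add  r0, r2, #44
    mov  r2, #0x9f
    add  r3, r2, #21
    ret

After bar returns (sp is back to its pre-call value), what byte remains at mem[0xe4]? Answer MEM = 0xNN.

MEM = 0xb0

prologue: push r2 → mem[0xe4]=0xb0, sp=0xe4
prologue: push r3 → mem[0xe3]=0x37, sp=0xe3
body[0] xor  r1, r1, r2 → r1=0x12
body[1] mov  r1, r4 → r1=0xa6
body[2] add  r0, r2, #44 → r0=0xdc
body[3] mov  r2, #0x9f → r2=0x9f
body[4] add  r3, r2, #21 → r3=0xb4
epilogue: pop r3=0x37, sp=0xe4
epilogue: pop r2=0xb0, sp=0xe5
prologue pushed ['r2', 'r3'] at ['0xe4', '0xe3']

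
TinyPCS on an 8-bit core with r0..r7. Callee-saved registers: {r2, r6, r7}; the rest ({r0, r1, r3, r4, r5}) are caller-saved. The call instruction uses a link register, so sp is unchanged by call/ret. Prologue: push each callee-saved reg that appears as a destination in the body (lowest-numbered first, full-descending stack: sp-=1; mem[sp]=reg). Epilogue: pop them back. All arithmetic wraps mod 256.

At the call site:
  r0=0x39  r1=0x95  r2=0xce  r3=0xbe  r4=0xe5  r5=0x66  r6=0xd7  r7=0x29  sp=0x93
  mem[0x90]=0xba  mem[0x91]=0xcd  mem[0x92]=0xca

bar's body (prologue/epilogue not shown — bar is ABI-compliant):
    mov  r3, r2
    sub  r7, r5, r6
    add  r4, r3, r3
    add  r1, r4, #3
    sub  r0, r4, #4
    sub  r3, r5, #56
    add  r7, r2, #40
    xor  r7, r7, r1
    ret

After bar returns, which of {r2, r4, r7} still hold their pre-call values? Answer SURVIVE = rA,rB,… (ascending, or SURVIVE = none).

prologue: push r7 → mem[0x92]=0x29, sp=0x92
body[0] mov  r3, r2 → r3=0xce
body[1] sub  r7, r5, r6 → r7=0x8f
body[2] add  r4, r3, r3 → r4=0x9c
body[3] add  r1, r4, #3 → r1=0x9f
body[4] sub  r0, r4, #4 → r0=0x98
body[5] sub  r3, r5, #56 → r3=0x2e
body[6] add  r7, r2, #40 → r7=0xf6
body[7] xor  r7, r7, r1 → r7=0x69
epilogue: pop r7=0x29, sp=0x93
r2: callee-saved, written=False
r4: caller-saved, written=True
r7: callee-saved, written=True

SURVIVE = r2,r7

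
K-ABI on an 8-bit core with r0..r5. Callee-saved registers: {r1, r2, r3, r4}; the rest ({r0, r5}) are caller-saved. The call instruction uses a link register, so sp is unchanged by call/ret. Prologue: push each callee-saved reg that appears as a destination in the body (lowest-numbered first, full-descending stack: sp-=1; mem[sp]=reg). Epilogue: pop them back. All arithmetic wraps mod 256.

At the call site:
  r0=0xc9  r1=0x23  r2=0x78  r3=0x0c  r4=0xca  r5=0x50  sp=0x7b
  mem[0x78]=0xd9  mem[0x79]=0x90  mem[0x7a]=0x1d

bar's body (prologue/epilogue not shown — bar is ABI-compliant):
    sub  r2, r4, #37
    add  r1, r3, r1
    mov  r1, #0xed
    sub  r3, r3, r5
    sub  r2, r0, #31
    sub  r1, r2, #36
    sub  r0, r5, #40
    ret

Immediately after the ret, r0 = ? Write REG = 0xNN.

REG = 0x28

prologue: push r1 -> mem[0x7a]=0x23, sp=0x7a
prologue: push r2 -> mem[0x79]=0x78, sp=0x79
prologue: push r3 -> mem[0x78]=0x0c, sp=0x78
body[0] sub  r2, r4, #37 -> r2=0xa5
body[1] add  r1, r3, r1 -> r1=0x2f
body[2] mov  r1, #0xed -> r1=0xed
body[3] sub  r3, r3, r5 -> r3=0xbc
body[4] sub  r2, r0, #31 -> r2=0xaa
body[5] sub  r1, r2, #36 -> r1=0x86
body[6] sub  r0, r5, #40 -> r0=0x28
epilogue: pop r3=0x0c, sp=0x79
epilogue: pop r2=0x78, sp=0x7a
epilogue: pop r1=0x23, sp=0x7b
r0 is caller-saved -> body value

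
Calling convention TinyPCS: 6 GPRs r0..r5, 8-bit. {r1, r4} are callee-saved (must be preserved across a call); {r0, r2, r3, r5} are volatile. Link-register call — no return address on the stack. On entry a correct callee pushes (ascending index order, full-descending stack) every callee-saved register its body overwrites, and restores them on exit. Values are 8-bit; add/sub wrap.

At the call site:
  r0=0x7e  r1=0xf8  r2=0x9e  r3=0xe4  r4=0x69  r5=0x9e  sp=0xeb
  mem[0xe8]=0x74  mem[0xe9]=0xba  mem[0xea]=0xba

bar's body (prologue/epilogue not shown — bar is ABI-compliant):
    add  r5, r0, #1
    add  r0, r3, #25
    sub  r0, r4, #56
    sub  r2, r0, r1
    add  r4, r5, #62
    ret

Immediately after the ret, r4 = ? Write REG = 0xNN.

prologue: push r4 -> mem[0xea]=0x69, sp=0xea
body[0] add  r5, r0, #1 -> r5=0x7f
body[1] add  r0, r3, #25 -> r0=0xfd
body[2] sub  r0, r4, #56 -> r0=0x31
body[3] sub  r2, r0, r1 -> r2=0x39
body[4] add  r4, r5, #62 -> r4=0xbd
epilogue: pop r4=0x69, sp=0xeb
r4 is callee-saved -> restored

REG = 0x69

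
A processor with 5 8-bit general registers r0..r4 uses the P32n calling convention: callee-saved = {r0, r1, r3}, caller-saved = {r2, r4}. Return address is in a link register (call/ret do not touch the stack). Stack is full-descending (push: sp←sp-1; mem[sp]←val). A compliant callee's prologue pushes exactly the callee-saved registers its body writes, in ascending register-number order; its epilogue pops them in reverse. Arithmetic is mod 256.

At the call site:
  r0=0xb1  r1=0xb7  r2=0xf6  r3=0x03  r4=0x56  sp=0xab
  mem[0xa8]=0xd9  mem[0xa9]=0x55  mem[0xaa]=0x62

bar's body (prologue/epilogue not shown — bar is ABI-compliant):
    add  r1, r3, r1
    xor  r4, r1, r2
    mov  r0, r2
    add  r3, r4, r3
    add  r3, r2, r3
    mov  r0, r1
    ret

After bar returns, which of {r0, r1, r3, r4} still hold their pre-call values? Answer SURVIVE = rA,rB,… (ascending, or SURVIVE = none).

prologue: push r0 -> mem[0xaa]=0xb1, sp=0xaa
prologue: push r1 -> mem[0xa9]=0xb7, sp=0xa9
prologue: push r3 -> mem[0xa8]=0x03, sp=0xa8
body[0] add  r1, r3, r1 -> r1=0xba
body[1] xor  r4, r1, r2 -> r4=0x4c
body[2] mov  r0, r2 -> r0=0xf6
body[3] add  r3, r4, r3 -> r3=0x4f
body[4] add  r3, r2, r3 -> r3=0x45
body[5] mov  r0, r1 -> r0=0xba
epilogue: pop r3=0x03, sp=0xa9
epilogue: pop r1=0xb7, sp=0xaa
epilogue: pop r0=0xb1, sp=0xab
r0: callee-saved, written=True
r1: callee-saved, written=True
r3: callee-saved, written=True
r4: caller-saved, written=True

SURVIVE = r0,r1,r3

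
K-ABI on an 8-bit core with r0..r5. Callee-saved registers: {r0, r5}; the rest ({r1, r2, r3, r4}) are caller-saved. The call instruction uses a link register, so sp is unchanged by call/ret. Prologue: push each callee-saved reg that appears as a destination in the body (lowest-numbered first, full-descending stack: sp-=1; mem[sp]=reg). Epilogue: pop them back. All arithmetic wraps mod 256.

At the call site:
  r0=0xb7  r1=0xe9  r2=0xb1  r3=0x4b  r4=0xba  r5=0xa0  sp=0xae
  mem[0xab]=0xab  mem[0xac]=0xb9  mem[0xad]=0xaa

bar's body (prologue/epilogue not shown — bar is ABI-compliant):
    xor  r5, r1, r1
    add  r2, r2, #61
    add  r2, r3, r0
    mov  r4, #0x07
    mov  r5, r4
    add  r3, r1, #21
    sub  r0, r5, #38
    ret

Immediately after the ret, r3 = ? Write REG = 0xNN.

prologue: push r0 → mem[0xad]=0xb7, sp=0xad
prologue: push r5 → mem[0xac]=0xa0, sp=0xac
body[0] xor  r5, r1, r1 → r5=0x00
body[1] add  r2, r2, #61 → r2=0xee
body[2] add  r2, r3, r0 → r2=0x02
body[3] mov  r4, #0x07 → r4=0x07
body[4] mov  r5, r4 → r5=0x07
body[5] add  r3, r1, #21 → r3=0xfe
body[6] sub  r0, r5, #38 → r0=0xe1
epilogue: pop r5=0xa0, sp=0xad
epilogue: pop r0=0xb7, sp=0xae
r3 is caller-saved → body value

REG = 0xfe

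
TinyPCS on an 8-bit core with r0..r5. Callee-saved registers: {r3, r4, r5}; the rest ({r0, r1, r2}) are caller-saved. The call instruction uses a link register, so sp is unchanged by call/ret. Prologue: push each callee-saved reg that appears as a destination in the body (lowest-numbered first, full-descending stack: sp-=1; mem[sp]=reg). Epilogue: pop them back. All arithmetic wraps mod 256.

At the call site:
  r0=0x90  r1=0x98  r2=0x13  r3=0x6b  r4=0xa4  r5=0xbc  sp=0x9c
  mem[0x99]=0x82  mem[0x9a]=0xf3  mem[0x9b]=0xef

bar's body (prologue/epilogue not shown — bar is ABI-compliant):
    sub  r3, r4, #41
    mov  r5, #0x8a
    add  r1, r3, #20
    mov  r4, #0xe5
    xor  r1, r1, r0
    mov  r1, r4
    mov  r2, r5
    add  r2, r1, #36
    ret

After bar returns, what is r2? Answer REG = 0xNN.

prologue: push r3 -> mem[0x9b]=0x6b, sp=0x9b
prologue: push r4 -> mem[0x9a]=0xa4, sp=0x9a
prologue: push r5 -> mem[0x99]=0xbc, sp=0x99
body[0] sub  r3, r4, #41 -> r3=0x7b
body[1] mov  r5, #0x8a -> r5=0x8a
body[2] add  r1, r3, #20 -> r1=0x8f
body[3] mov  r4, #0xe5 -> r4=0xe5
body[4] xor  r1, r1, r0 -> r1=0x1f
body[5] mov  r1, r4 -> r1=0xe5
body[6] mov  r2, r5 -> r2=0x8a
body[7] add  r2, r1, #36 -> r2=0x09
epilogue: pop r5=0xbc, sp=0x9a
epilogue: pop r4=0xa4, sp=0x9b
epilogue: pop r3=0x6b, sp=0x9c
r2 is caller-saved -> body value

REG = 0x09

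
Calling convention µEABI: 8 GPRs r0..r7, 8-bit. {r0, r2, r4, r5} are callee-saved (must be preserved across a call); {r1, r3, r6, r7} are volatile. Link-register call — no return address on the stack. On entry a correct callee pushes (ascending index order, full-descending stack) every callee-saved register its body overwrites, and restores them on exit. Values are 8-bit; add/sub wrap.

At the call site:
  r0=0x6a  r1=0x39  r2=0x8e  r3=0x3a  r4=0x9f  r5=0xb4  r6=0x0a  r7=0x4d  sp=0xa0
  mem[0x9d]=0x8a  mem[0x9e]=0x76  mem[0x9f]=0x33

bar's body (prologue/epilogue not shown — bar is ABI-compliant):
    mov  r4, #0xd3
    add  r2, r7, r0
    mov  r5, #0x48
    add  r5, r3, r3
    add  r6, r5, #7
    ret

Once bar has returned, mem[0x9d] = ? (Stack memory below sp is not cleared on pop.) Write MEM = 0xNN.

prologue: push r2 → mem[0x9f]=0x8e, sp=0x9f
prologue: push r4 → mem[0x9e]=0x9f, sp=0x9e
prologue: push r5 → mem[0x9d]=0xb4, sp=0x9d
body[0] mov  r4, #0xd3 → r4=0xd3
body[1] add  r2, r7, r0 → r2=0xb7
body[2] mov  r5, #0x48 → r5=0x48
body[3] add  r5, r3, r3 → r5=0x74
body[4] add  r6, r5, #7 → r6=0x7b
epilogue: pop r5=0xb4, sp=0x9e
epilogue: pop r4=0x9f, sp=0x9f
epilogue: pop r2=0x8e, sp=0xa0
prologue pushed ['r2', 'r4', 'r5'] at ['0x9f', '0x9e', '0x9d']

MEM = 0xb4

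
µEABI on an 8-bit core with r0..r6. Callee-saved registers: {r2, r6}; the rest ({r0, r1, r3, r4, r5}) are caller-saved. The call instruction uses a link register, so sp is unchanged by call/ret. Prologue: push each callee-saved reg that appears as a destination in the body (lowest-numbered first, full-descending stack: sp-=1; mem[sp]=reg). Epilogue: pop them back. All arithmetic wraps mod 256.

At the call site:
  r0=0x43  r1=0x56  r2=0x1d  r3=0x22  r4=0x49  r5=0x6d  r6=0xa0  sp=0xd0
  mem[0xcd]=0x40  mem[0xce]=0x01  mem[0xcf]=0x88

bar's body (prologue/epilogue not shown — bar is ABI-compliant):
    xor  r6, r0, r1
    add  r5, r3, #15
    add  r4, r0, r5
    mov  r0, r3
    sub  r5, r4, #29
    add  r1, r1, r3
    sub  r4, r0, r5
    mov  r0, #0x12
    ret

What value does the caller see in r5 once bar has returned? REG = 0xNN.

prologue: push r6 → mem[0xcf]=0xa0, sp=0xcf
body[0] xor  r6, r0, r1 → r6=0x15
body[1] add  r5, r3, #15 → r5=0x31
body[2] add  r4, r0, r5 → r4=0x74
body[3] mov  r0, r3 → r0=0x22
body[4] sub  r5, r4, #29 → r5=0x57
body[5] add  r1, r1, r3 → r1=0x78
body[6] sub  r4, r0, r5 → r4=0xcb
body[7] mov  r0, #0x12 → r0=0x12
epilogue: pop r6=0xa0, sp=0xd0
r5 is caller-saved → body value

REG = 0x57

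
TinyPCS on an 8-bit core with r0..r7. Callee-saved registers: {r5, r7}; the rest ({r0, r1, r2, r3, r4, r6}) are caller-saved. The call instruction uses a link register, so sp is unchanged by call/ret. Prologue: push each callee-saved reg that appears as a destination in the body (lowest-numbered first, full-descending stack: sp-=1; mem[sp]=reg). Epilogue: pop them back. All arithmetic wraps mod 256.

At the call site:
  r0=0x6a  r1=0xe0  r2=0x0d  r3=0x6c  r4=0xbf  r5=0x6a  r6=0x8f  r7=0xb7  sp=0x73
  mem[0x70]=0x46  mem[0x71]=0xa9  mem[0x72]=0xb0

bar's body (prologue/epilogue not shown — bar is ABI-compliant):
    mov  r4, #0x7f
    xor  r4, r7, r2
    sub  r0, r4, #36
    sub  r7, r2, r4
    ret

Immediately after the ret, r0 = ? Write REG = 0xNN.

prologue: push r7 -> mem[0x72]=0xb7, sp=0x72
body[0] mov  r4, #0x7f -> r4=0x7f
body[1] xor  r4, r7, r2 -> r4=0xba
body[2] sub  r0, r4, #36 -> r0=0x96
body[3] sub  r7, r2, r4 -> r7=0x53
epilogue: pop r7=0xb7, sp=0x73
r0 is caller-saved -> body value

REG = 0x96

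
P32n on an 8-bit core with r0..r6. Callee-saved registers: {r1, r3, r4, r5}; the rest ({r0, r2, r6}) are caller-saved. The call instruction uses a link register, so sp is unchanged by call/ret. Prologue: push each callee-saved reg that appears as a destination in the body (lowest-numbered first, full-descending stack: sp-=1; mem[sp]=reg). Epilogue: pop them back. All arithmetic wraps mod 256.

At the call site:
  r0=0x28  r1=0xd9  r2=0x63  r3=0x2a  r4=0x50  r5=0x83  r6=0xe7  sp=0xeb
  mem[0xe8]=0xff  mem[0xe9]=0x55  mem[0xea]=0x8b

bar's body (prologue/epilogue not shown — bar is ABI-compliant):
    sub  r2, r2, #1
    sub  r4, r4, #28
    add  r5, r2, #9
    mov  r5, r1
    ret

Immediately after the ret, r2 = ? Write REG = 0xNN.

REG = 0x62

prologue: push r4 → mem[0xea]=0x50, sp=0xea
prologue: push r5 → mem[0xe9]=0x83, sp=0xe9
body[0] sub  r2, r2, #1 → r2=0x62
body[1] sub  r4, r4, #28 → r4=0x34
body[2] add  r5, r2, #9 → r5=0x6b
body[3] mov  r5, r1 → r5=0xd9
epilogue: pop r5=0x83, sp=0xea
epilogue: pop r4=0x50, sp=0xeb
r2 is caller-saved → body value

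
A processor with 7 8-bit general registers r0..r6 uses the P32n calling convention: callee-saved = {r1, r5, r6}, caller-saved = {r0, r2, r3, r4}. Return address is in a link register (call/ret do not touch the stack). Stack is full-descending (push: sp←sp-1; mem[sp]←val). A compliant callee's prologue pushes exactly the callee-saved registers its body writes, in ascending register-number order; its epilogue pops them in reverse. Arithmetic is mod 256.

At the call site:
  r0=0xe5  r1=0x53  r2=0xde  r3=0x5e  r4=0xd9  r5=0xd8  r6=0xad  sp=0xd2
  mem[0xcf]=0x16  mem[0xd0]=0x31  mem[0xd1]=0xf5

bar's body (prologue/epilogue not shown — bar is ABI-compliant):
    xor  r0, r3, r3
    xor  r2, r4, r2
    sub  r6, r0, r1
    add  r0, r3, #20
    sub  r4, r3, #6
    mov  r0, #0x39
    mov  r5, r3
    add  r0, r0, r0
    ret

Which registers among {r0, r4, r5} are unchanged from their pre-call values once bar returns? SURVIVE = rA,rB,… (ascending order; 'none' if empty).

SURVIVE = r5

prologue: push r5 -> mem[0xd1]=0xd8, sp=0xd1
prologue: push r6 -> mem[0xd0]=0xad, sp=0xd0
body[0] xor  r0, r3, r3 -> r0=0x00
body[1] xor  r2, r4, r2 -> r2=0x07
body[2] sub  r6, r0, r1 -> r6=0xad
body[3] add  r0, r3, #20 -> r0=0x72
body[4] sub  r4, r3, #6 -> r4=0x58
body[5] mov  r0, #0x39 -> r0=0x39
body[6] mov  r5, r3 -> r5=0x5e
body[7] add  r0, r0, r0 -> r0=0x72
epilogue: pop r6=0xad, sp=0xd1
epilogue: pop r5=0xd8, sp=0xd2
r0: caller-saved, written=True
r4: caller-saved, written=True
r5: callee-saved, written=True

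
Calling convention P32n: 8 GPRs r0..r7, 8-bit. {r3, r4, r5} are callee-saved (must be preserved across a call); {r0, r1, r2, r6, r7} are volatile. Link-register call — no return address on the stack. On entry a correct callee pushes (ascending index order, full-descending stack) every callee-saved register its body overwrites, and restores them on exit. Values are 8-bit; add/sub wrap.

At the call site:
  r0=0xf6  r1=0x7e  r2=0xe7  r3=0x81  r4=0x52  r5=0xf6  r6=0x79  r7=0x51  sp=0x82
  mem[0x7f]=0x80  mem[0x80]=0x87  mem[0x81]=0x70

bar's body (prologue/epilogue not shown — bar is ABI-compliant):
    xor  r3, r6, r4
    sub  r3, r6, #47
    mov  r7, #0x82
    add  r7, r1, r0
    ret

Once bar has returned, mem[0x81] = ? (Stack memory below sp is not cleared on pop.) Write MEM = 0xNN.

MEM = 0x81

prologue: push r3 -> mem[0x81]=0x81, sp=0x81
body[0] xor  r3, r6, r4 -> r3=0x2b
body[1] sub  r3, r6, #47 -> r3=0x4a
body[2] mov  r7, #0x82 -> r7=0x82
body[3] add  r7, r1, r0 -> r7=0x74
epilogue: pop r3=0x81, sp=0x82
prologue pushed ['r3'] at ['0x81']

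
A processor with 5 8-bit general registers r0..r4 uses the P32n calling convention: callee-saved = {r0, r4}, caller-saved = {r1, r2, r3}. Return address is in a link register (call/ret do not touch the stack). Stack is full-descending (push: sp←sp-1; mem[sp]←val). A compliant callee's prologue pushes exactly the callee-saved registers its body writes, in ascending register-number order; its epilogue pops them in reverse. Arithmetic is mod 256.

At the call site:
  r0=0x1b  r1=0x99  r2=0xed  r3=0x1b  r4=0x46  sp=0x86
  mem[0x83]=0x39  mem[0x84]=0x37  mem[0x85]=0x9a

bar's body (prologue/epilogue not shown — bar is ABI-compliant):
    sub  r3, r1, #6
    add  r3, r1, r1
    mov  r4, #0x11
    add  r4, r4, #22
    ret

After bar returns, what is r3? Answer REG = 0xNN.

prologue: push r4 -> mem[0x85]=0x46, sp=0x85
body[0] sub  r3, r1, #6 -> r3=0x93
body[1] add  r3, r1, r1 -> r3=0x32
body[2] mov  r4, #0x11 -> r4=0x11
body[3] add  r4, r4, #22 -> r4=0x27
epilogue: pop r4=0x46, sp=0x86
r3 is caller-saved -> body value

REG = 0x32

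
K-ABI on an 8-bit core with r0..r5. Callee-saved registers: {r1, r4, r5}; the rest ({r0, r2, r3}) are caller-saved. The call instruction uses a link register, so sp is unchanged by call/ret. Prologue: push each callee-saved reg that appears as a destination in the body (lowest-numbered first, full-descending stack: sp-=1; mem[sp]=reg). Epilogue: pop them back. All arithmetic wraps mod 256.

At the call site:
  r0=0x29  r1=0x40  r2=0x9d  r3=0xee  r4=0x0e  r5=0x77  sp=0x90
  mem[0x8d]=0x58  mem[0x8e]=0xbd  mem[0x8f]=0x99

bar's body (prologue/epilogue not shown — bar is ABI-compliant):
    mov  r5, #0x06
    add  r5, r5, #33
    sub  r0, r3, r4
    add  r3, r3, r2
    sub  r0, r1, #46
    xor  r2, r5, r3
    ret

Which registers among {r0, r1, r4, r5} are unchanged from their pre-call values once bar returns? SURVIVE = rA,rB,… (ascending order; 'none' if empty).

SURVIVE = r1,r4,r5

prologue: push r5 → mem[0x8f]=0x77, sp=0x8f
body[0] mov  r5, #0x06 → r5=0x06
body[1] add  r5, r5, #33 → r5=0x27
body[2] sub  r0, r3, r4 → r0=0xe0
body[3] add  r3, r3, r2 → r3=0x8b
body[4] sub  r0, r1, #46 → r0=0x12
body[5] xor  r2, r5, r3 → r2=0xac
epilogue: pop r5=0x77, sp=0x90
r0: caller-saved, written=True
r1: callee-saved, written=False
r4: callee-saved, written=False
r5: callee-saved, written=True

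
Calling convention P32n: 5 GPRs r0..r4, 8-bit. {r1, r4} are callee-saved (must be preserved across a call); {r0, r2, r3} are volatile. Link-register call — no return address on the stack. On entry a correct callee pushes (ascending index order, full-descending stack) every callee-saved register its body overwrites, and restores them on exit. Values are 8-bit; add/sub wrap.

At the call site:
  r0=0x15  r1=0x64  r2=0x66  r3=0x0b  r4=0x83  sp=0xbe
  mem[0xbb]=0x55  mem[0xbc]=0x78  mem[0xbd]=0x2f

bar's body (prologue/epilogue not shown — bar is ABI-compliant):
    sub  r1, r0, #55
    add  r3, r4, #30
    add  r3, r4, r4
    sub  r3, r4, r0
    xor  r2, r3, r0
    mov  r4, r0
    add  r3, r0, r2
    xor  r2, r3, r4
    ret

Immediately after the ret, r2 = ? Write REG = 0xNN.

prologue: push r1 → mem[0xbd]=0x64, sp=0xbd
prologue: push r4 → mem[0xbc]=0x83, sp=0xbc
body[0] sub  r1, r0, #55 → r1=0xde
body[1] add  r3, r4, #30 → r3=0xa1
body[2] add  r3, r4, r4 → r3=0x06
body[3] sub  r3, r4, r0 → r3=0x6e
body[4] xor  r2, r3, r0 → r2=0x7b
body[5] mov  r4, r0 → r4=0x15
body[6] add  r3, r0, r2 → r3=0x90
body[7] xor  r2, r3, r4 → r2=0x85
epilogue: pop r4=0x83, sp=0xbd
epilogue: pop r1=0x64, sp=0xbe
r2 is caller-saved → body value

REG = 0x85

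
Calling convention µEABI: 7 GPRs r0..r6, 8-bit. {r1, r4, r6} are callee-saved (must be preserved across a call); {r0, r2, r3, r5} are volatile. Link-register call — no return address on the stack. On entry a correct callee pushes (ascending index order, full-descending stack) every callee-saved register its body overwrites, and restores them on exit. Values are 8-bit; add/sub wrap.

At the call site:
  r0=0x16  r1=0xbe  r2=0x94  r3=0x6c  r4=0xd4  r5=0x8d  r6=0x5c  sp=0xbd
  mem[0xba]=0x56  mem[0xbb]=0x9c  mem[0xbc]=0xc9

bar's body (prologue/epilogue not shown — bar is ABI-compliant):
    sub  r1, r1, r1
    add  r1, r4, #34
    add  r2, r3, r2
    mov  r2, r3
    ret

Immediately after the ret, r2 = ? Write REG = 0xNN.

prologue: push r1 -> mem[0xbc]=0xbe, sp=0xbc
body[0] sub  r1, r1, r1 -> r1=0x00
body[1] add  r1, r4, #34 -> r1=0xf6
body[2] add  r2, r3, r2 -> r2=0x00
body[3] mov  r2, r3 -> r2=0x6c
epilogue: pop r1=0xbe, sp=0xbd
r2 is caller-saved -> body value

REG = 0x6c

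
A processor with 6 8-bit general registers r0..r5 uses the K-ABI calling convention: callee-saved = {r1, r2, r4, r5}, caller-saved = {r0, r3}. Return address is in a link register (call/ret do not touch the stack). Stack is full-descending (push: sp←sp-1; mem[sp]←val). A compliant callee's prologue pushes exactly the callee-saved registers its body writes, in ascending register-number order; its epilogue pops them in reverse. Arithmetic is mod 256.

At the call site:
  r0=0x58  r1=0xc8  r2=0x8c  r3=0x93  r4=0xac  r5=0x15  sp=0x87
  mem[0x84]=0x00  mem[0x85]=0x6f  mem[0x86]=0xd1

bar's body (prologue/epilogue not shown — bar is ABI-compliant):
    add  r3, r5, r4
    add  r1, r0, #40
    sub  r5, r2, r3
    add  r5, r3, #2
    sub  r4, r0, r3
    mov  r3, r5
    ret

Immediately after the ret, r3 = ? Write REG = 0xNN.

prologue: push r1 -> mem[0x86]=0xc8, sp=0x86
prologue: push r4 -> mem[0x85]=0xac, sp=0x85
prologue: push r5 -> mem[0x84]=0x15, sp=0x84
body[0] add  r3, r5, r4 -> r3=0xc1
body[1] add  r1, r0, #40 -> r1=0x80
body[2] sub  r5, r2, r3 -> r5=0xcb
body[3] add  r5, r3, #2 -> r5=0xc3
body[4] sub  r4, r0, r3 -> r4=0x97
body[5] mov  r3, r5 -> r3=0xc3
epilogue: pop r5=0x15, sp=0x85
epilogue: pop r4=0xac, sp=0x86
epilogue: pop r1=0xc8, sp=0x87
r3 is caller-saved -> body value

REG = 0xc3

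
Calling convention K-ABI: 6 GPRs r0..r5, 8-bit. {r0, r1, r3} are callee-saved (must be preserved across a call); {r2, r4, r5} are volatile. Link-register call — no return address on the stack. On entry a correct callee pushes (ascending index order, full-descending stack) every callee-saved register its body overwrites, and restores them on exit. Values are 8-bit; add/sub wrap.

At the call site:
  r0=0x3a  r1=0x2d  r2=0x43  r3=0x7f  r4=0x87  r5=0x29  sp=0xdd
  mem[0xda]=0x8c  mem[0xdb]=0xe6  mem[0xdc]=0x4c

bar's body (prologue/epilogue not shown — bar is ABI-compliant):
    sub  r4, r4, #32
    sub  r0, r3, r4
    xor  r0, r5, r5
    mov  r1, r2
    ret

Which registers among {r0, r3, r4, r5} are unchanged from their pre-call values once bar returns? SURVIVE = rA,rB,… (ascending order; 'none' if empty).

prologue: push r0 → mem[0xdc]=0x3a, sp=0xdc
prologue: push r1 → mem[0xdb]=0x2d, sp=0xdb
body[0] sub  r4, r4, #32 → r4=0x67
body[1] sub  r0, r3, r4 → r0=0x18
body[2] xor  r0, r5, r5 → r0=0x00
body[3] mov  r1, r2 → r1=0x43
epilogue: pop r1=0x2d, sp=0xdc
epilogue: pop r0=0x3a, sp=0xdd
r0: callee-saved, written=True
r3: callee-saved, written=False
r4: caller-saved, written=True
r5: caller-saved, written=False

SURVIVE = r0,r3,r5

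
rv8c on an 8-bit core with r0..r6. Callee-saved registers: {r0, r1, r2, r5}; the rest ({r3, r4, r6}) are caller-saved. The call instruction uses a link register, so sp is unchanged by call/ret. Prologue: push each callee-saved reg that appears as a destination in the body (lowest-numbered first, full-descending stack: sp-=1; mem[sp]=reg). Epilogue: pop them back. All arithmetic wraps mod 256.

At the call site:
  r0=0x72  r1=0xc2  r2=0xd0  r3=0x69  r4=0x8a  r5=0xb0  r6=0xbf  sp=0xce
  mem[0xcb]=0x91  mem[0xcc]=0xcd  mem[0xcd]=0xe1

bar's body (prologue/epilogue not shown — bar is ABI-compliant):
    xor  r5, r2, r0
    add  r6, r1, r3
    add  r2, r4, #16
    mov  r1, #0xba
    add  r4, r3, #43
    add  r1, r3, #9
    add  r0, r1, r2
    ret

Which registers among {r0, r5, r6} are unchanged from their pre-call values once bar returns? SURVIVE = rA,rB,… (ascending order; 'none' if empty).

SURVIVE = r0,r5

prologue: push r0 -> mem[0xcd]=0x72, sp=0xcd
prologue: push r1 -> mem[0xcc]=0xc2, sp=0xcc
prologue: push r2 -> mem[0xcb]=0xd0, sp=0xcb
prologue: push r5 -> mem[0xca]=0xb0, sp=0xca
body[0] xor  r5, r2, r0 -> r5=0xa2
body[1] add  r6, r1, r3 -> r6=0x2b
body[2] add  r2, r4, #16 -> r2=0x9a
body[3] mov  r1, #0xba -> r1=0xba
body[4] add  r4, r3, #43 -> r4=0x94
body[5] add  r1, r3, #9 -> r1=0x72
body[6] add  r0, r1, r2 -> r0=0x0c
epilogue: pop r5=0xb0, sp=0xcb
epilogue: pop r2=0xd0, sp=0xcc
epilogue: pop r1=0xc2, sp=0xcd
epilogue: pop r0=0x72, sp=0xce
r0: callee-saved, written=True
r5: callee-saved, written=True
r6: caller-saved, written=True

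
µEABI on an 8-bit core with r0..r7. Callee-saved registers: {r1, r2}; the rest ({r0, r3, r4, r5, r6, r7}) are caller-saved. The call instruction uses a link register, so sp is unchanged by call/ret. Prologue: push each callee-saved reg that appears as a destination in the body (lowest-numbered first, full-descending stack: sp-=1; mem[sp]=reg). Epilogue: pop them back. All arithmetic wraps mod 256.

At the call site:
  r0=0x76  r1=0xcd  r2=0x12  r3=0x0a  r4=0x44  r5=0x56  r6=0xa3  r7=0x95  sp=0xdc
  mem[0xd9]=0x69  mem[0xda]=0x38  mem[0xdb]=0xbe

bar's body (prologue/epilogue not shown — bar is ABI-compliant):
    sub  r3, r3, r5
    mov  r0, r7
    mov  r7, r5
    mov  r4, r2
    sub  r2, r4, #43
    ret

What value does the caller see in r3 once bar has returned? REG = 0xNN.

prologue: push r2 -> mem[0xdb]=0x12, sp=0xdb
body[0] sub  r3, r3, r5 -> r3=0xb4
body[1] mov  r0, r7 -> r0=0x95
body[2] mov  r7, r5 -> r7=0x56
body[3] mov  r4, r2 -> r4=0x12
body[4] sub  r2, r4, #43 -> r2=0xe7
epilogue: pop r2=0x12, sp=0xdc
r3 is caller-saved -> body value

REG = 0xb4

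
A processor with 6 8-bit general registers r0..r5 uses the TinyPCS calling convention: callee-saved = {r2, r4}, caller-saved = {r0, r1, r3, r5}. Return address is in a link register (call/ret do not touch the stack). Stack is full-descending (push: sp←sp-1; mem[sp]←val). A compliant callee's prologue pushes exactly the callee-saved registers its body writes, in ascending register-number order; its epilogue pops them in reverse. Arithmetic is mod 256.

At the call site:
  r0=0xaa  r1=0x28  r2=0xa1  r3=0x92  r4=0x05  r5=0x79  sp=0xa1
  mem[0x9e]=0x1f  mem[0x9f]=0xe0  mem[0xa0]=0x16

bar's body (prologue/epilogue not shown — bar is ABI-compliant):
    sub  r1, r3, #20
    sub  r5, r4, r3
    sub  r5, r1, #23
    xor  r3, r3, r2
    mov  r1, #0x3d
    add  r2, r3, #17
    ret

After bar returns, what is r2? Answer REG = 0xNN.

REG = 0xa1

prologue: push r2 → mem[0xa0]=0xa1, sp=0xa0
body[0] sub  r1, r3, #20 → r1=0x7e
body[1] sub  r5, r4, r3 → r5=0x73
body[2] sub  r5, r1, #23 → r5=0x67
body[3] xor  r3, r3, r2 → r3=0x33
body[4] mov  r1, #0x3d → r1=0x3d
body[5] add  r2, r3, #17 → r2=0x44
epilogue: pop r2=0xa1, sp=0xa1
r2 is callee-saved → restored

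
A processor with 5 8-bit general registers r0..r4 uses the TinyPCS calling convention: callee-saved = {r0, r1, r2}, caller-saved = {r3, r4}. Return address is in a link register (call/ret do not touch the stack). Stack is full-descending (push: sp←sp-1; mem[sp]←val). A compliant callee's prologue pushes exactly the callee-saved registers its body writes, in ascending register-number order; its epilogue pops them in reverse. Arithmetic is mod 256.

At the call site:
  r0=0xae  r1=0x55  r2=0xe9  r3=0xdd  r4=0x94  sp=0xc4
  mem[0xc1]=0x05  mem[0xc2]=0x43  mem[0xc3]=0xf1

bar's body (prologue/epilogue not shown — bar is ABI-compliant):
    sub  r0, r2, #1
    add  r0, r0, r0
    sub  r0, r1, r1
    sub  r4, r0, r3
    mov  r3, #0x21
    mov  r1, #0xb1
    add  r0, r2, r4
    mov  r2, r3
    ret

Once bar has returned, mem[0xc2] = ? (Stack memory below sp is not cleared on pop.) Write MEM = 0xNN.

prologue: push r0 → mem[0xc3]=0xae, sp=0xc3
prologue: push r1 → mem[0xc2]=0x55, sp=0xc2
prologue: push r2 → mem[0xc1]=0xe9, sp=0xc1
body[0] sub  r0, r2, #1 → r0=0xe8
body[1] add  r0, r0, r0 → r0=0xd0
body[2] sub  r0, r1, r1 → r0=0x00
body[3] sub  r4, r0, r3 → r4=0x23
body[4] mov  r3, #0x21 → r3=0x21
body[5] mov  r1, #0xb1 → r1=0xb1
body[6] add  r0, r2, r4 → r0=0x0c
body[7] mov  r2, r3 → r2=0x21
epilogue: pop r2=0xe9, sp=0xc2
epilogue: pop r1=0x55, sp=0xc3
epilogue: pop r0=0xae, sp=0xc4
prologue pushed ['r0', 'r1', 'r2'] at ['0xc3', '0xc2', '0xc1']

MEM = 0x55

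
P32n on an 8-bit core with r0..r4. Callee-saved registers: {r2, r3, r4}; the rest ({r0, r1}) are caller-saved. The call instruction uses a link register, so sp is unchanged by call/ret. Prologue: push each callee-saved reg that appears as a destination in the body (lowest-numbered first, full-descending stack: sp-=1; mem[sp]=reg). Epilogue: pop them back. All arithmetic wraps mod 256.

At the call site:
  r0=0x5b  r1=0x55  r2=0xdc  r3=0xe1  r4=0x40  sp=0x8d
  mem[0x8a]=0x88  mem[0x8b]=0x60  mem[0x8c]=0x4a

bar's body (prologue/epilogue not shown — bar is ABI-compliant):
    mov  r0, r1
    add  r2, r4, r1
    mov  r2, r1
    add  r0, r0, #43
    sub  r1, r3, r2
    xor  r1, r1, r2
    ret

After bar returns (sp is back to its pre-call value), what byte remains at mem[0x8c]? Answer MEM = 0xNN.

prologue: push r2 -> mem[0x8c]=0xdc, sp=0x8c
body[0] mov  r0, r1 -> r0=0x55
body[1] add  r2, r4, r1 -> r2=0x95
body[2] mov  r2, r1 -> r2=0x55
body[3] add  r0, r0, #43 -> r0=0x80
body[4] sub  r1, r3, r2 -> r1=0x8c
body[5] xor  r1, r1, r2 -> r1=0xd9
epilogue: pop r2=0xdc, sp=0x8d
prologue pushed ['r2'] at ['0x8c']

MEM = 0xdc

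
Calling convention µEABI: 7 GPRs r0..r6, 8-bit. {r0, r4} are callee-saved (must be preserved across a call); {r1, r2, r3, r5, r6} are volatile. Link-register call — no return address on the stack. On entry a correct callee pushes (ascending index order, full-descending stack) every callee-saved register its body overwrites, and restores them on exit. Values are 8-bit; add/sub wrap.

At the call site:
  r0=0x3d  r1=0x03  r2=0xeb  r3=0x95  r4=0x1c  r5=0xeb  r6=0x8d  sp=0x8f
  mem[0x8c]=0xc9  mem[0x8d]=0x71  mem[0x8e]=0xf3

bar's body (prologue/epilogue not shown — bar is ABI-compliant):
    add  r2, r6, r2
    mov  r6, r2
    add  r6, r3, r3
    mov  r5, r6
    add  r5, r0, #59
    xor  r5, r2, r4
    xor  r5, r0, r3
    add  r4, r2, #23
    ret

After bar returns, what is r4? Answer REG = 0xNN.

prologue: push r4 -> mem[0x8e]=0x1c, sp=0x8e
body[0] add  r2, r6, r2 -> r2=0x78
body[1] mov  r6, r2 -> r6=0x78
body[2] add  r6, r3, r3 -> r6=0x2a
body[3] mov  r5, r6 -> r5=0x2a
body[4] add  r5, r0, #59 -> r5=0x78
body[5] xor  r5, r2, r4 -> r5=0x64
body[6] xor  r5, r0, r3 -> r5=0xa8
body[7] add  r4, r2, #23 -> r4=0x8f
epilogue: pop r4=0x1c, sp=0x8f
r4 is callee-saved -> restored

REG = 0x1c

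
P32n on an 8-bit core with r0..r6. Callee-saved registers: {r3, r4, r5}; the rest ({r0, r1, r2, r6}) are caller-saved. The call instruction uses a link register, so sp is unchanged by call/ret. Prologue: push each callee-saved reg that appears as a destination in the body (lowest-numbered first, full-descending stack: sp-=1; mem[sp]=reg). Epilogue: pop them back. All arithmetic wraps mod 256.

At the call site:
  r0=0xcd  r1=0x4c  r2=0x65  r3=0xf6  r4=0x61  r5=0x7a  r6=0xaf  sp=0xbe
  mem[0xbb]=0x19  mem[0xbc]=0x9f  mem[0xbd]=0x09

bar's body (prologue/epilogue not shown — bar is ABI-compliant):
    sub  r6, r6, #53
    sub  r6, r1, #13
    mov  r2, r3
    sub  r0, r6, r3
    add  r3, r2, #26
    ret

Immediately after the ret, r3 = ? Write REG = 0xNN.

REG = 0xf6

prologue: push r3 → mem[0xbd]=0xf6, sp=0xbd
body[0] sub  r6, r6, #53 → r6=0x7a
body[1] sub  r6, r1, #13 → r6=0x3f
body[2] mov  r2, r3 → r2=0xf6
body[3] sub  r0, r6, r3 → r0=0x49
body[4] add  r3, r2, #26 → r3=0x10
epilogue: pop r3=0xf6, sp=0xbe
r3 is callee-saved → restored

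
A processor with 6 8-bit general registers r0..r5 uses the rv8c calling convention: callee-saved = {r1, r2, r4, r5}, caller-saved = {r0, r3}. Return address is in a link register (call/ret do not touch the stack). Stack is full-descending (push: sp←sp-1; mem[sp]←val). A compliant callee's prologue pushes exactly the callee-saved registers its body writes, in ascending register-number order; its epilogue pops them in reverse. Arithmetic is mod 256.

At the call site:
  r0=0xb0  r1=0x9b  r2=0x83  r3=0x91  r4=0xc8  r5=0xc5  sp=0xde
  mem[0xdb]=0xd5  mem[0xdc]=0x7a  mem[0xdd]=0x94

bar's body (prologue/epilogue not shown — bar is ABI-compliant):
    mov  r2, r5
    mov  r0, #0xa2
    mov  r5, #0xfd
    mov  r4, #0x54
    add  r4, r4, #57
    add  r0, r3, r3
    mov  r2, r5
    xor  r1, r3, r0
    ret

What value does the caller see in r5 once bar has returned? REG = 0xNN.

REG = 0xc5

prologue: push r1 -> mem[0xdd]=0x9b, sp=0xdd
prologue: push r2 -> mem[0xdc]=0x83, sp=0xdc
prologue: push r4 -> mem[0xdb]=0xc8, sp=0xdb
prologue: push r5 -> mem[0xda]=0xc5, sp=0xda
body[0] mov  r2, r5 -> r2=0xc5
body[1] mov  r0, #0xa2 -> r0=0xa2
body[2] mov  r5, #0xfd -> r5=0xfd
body[3] mov  r4, #0x54 -> r4=0x54
body[4] add  r4, r4, #57 -> r4=0x8d
body[5] add  r0, r3, r3 -> r0=0x22
body[6] mov  r2, r5 -> r2=0xfd
body[7] xor  r1, r3, r0 -> r1=0xb3
epilogue: pop r5=0xc5, sp=0xdb
epilogue: pop r4=0xc8, sp=0xdc
epilogue: pop r2=0x83, sp=0xdd
epilogue: pop r1=0x9b, sp=0xde
r5 is callee-saved -> restored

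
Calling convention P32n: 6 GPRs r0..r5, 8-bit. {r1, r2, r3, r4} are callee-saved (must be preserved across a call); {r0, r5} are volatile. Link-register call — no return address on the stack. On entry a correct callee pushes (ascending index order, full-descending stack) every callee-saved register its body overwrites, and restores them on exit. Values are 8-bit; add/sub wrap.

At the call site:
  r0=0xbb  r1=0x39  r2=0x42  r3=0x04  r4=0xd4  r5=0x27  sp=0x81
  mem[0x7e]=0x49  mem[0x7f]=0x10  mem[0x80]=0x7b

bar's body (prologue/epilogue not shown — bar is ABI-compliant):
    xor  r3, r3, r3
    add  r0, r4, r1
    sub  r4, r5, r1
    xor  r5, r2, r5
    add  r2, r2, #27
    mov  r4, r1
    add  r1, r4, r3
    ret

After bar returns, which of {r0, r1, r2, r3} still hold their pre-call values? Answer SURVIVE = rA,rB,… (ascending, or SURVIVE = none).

SURVIVE = r1,r2,r3

prologue: push r1 -> mem[0x80]=0x39, sp=0x80
prologue: push r2 -> mem[0x7f]=0x42, sp=0x7f
prologue: push r3 -> mem[0x7e]=0x04, sp=0x7e
prologue: push r4 -> mem[0x7d]=0xd4, sp=0x7d
body[0] xor  r3, r3, r3 -> r3=0x00
body[1] add  r0, r4, r1 -> r0=0x0d
body[2] sub  r4, r5, r1 -> r4=0xee
body[3] xor  r5, r2, r5 -> r5=0x65
body[4] add  r2, r2, #27 -> r2=0x5d
body[5] mov  r4, r1 -> r4=0x39
body[6] add  r1, r4, r3 -> r1=0x39
epilogue: pop r4=0xd4, sp=0x7e
epilogue: pop r3=0x04, sp=0x7f
epilogue: pop r2=0x42, sp=0x80
epilogue: pop r1=0x39, sp=0x81
r0: caller-saved, written=True
r1: callee-saved, written=True
r2: callee-saved, written=True
r3: callee-saved, written=True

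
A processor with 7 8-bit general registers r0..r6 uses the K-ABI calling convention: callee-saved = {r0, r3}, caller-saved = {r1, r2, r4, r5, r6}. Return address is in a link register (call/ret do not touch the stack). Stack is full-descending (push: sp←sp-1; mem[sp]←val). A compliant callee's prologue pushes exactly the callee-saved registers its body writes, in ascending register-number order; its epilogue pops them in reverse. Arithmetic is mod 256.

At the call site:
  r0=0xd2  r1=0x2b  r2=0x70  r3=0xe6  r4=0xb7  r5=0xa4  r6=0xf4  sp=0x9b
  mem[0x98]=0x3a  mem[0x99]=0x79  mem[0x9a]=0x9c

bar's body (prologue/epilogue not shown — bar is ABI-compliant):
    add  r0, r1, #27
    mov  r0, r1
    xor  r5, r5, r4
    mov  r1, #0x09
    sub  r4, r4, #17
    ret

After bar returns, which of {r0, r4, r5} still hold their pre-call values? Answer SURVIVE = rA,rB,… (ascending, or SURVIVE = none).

prologue: push r0 -> mem[0x9a]=0xd2, sp=0x9a
body[0] add  r0, r1, #27 -> r0=0x46
body[1] mov  r0, r1 -> r0=0x2b
body[2] xor  r5, r5, r4 -> r5=0x13
body[3] mov  r1, #0x09 -> r1=0x09
body[4] sub  r4, r4, #17 -> r4=0xa6
epilogue: pop r0=0xd2, sp=0x9b
r0: callee-saved, written=True
r4: caller-saved, written=True
r5: caller-saved, written=True

SURVIVE = r0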